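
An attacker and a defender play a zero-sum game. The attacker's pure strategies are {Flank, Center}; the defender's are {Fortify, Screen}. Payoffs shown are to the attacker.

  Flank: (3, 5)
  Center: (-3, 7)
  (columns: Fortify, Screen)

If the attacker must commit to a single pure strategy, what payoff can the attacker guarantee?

Row minima: Flank → 3, Center → -3.
The best of these is 3.

3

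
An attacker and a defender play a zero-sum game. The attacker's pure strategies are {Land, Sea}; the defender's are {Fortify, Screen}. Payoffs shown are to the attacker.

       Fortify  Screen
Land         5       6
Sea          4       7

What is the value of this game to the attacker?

5

Row minima: Land → 5, Sea → 4; maximin = 5.
Column maxima: Fortify → 5, Screen → 7; minimax = 5.
Since maximin = minimax = 5, there is a saddle point and the value is 5.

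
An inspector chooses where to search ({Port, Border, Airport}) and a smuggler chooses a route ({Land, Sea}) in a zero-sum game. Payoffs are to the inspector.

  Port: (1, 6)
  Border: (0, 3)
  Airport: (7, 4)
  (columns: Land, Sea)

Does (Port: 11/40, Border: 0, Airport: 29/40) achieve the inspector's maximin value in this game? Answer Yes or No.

No

Against Land this mix gives (11/40)·1 + (29/40)·7 = 107/20.
Against Sea this mix gives (11/40)·6 + (29/40)·4 = 91/20.
The smuggler will play Sea, holding the inspector to 91/20. Shifting weight toward the row that does better against Sea would raise this floor (the equalizing mix achieves 19/4 against both Sea and Land), so the proposed strategy is not optimal.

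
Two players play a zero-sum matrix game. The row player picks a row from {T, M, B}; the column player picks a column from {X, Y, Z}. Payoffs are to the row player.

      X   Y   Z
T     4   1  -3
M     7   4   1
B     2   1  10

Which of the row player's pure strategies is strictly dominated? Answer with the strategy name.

T

M gives a strictly higher payoff than T against every column: 7 > 4, 4 > 1, 1 > -3.
So T is strictly dominated and the row player never plays it.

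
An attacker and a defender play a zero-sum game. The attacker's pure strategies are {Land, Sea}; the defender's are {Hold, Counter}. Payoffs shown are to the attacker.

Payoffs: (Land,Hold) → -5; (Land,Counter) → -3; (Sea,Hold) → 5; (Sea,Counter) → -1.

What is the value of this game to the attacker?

Row minima: Land → -5, Sea → -1; maximin = -1.
Column maxima: Hold → 5, Counter → -1; minimax = -1.
Since maximin = minimax = -1, there is a saddle point and the value is -1.

-1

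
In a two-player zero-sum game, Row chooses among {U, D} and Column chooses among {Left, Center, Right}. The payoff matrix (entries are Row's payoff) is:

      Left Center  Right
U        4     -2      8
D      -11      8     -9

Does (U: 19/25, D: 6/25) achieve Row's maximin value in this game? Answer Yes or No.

Against Left this mix gives (19/25)·4 + (6/25)·(-11) = 2/5.
Against Center this mix gives (19/25)·(-2) + (6/25)·8 = 2/5.
Against Right this mix gives (19/25)·8 + (6/25)·(-9) = 98/25.
All of Column's active replies (Left, Center) yield 2/5, and no column does worse for Row. The mix makes Column indifferent and guarantees 2/5, so it is optimal.

Yes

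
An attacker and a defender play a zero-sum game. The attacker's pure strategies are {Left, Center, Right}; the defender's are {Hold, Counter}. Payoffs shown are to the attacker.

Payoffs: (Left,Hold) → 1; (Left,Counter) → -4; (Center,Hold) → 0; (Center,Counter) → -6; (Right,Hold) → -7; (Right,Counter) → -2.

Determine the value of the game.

-3

Row minima: Left → -4, Center → -6, Right → -7; maximin = -4.
Column maxima: Hold → 1, Counter → -2; minimax = -2.
-4 ≠ -2, so there is no saddle point; optimal play is mixed.
Center is strictly dominated by Left, so the attacker never plays it.
On the remaining 2×2 (Left, Right vs Hold, Counter):
Let the attacker play Left with probability p. Expected payoff against Hold: 1p + (-7)(1−p) = 8p − 7; against Counter: (-4)p + (-2)(1−p) = −2p − 2.
Setting these equal: 8p − 7 = −2p − 2 ⇒ 10p = 5 ⇒ p = 1/2, and the value is (8)·(1/2) − 7 = -3.
For the defender: with q = P(Hold), equating Left's and Right's payoffs gives 5q − 4 = −5q − 2 ⇒ q = 1/5.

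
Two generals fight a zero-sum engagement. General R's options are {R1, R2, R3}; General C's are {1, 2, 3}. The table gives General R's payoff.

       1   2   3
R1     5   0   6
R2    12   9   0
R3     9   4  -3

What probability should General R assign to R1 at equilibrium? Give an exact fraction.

3/5

Row minima: R1 → 0, R2 → 0, R3 → -3; maximin = 0.
Column maxima: 1 → 12, 2 → 9, 3 → 6; minimax = 6.
0 ≠ 6, so there is no saddle point; optimal play is mixed.
R3 is strictly dominated by R2, so General R never plays it.
1 is strictly dominated by 2 (it gives General R strictly more in every row), so General C never plays it.
On the remaining 2×2 (R1, R2 vs 2, 3):
Let General R play R1 with probability p. Expected payoff against 2: 0p + 9(1−p) = −9p + 9; against 3: 6p + 0(1−p) = 6p.
Setting these equal: −9p + 9 = 6p ⇒ −15p = -9 ⇒ p = 3/5, and the value is (-9)·(3/5) + 9 = 18/5.
For General C: with q = P(2), equating R1's and R2's payoffs gives −6q + 6 = 9q ⇒ q = 2/5.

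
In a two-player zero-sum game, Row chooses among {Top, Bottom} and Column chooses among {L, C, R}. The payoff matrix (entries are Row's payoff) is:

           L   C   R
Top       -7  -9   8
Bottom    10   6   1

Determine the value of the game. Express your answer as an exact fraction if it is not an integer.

57/22

Row minima: Top → -9, Bottom → 1; maximin = 1.
Column maxima: L → 10, C → 6, R → 8; minimax = 6.
1 ≠ 6, so there is no saddle point; optimal play is mixed.
L is strictly dominated by C (it gives Row strictly more in every row), so Column never plays it.
On the remaining 2×2 (Top, Bottom vs C, R):
Let Row play Top with probability p. Expected payoff against C: (-9)p + 6(1−p) = −15p + 6; against R: 8p + 1(1−p) = 7p + 1.
Setting these equal: −15p + 6 = 7p + 1 ⇒ −22p = -5 ⇒ p = 5/22, and the value is (-15)·(5/22) + 6 = 57/22.
For Column: with q = P(C), equating Top's and Bottom's payoffs gives −17q + 8 = 5q + 1 ⇒ q = 7/22.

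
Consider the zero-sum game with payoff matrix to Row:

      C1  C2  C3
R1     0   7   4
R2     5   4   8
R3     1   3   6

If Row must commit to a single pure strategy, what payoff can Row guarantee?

Row minima: R1 → 0, R2 → 4, R3 → 1.
The best of these is 4.

4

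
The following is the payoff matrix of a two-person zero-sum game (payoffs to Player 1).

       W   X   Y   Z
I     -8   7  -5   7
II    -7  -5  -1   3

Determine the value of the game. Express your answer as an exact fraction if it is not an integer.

-7

Row minima: I → -8, II → -7; maximin = -7.
Column maxima: W → -7, X → 7, Y → -1, Z → 7; minimax = -7.
Since maximin = minimax = -7, there is a saddle point and the value is -7.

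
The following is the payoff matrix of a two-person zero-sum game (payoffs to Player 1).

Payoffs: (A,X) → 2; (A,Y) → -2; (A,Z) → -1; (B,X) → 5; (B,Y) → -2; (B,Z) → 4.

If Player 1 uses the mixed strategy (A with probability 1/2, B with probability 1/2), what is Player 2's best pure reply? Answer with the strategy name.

If Player 2 plays X, Player 1's expected payoff is (1/2)·2 + (1/2)·5 = 7/2.
If Player 2 plays Y, Player 1's expected payoff is (1/2)·(-2) + (1/2)·(-2) = -2.
If Player 2 plays Z, Player 1's expected payoff is (1/2)·(-1) + (1/2)·4 = 3/2.
Player 2 minimizes Player 1's payoff; the smallest is -2, so the best response is Y.

Y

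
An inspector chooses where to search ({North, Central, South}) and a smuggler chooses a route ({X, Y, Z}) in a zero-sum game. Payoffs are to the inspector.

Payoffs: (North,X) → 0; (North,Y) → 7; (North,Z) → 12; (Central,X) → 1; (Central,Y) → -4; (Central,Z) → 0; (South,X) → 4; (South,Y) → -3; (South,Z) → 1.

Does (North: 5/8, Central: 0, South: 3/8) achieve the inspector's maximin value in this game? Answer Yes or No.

No

Against X this mix gives (5/8)·0 + (3/8)·4 = 3/2.
Against Y this mix gives (5/8)·7 + (3/8)·(-3) = 13/4.
Against Z this mix gives (5/8)·12 + (3/8)·1 = 63/8.
The smuggler will play X, holding the inspector to 3/2. Shifting weight toward the row that does better against X would raise this floor (the equalizing mix achieves 2 against both X and Y), so the proposed strategy is not optimal.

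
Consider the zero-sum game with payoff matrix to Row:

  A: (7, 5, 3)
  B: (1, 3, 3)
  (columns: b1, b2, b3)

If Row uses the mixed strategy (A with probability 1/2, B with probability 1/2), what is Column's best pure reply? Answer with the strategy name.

If Column plays b1, Row's expected payoff is (1/2)·7 + (1/2)·1 = 4.
If Column plays b2, Row's expected payoff is (1/2)·5 + (1/2)·3 = 4.
If Column plays b3, Row's expected payoff is (1/2)·3 + (1/2)·3 = 3.
Column minimizes Row's payoff; the smallest is 3, so the best response is b3.

b3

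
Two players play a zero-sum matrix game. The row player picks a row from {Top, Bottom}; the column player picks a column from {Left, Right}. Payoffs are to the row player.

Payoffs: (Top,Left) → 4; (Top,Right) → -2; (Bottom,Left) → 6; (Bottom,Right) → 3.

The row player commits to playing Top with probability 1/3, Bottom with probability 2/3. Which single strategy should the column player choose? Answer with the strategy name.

Right

If the column player plays Left, the row player's expected payoff is (1/3)·4 + (2/3)·6 = 16/3.
If the column player plays Right, the row player's expected payoff is (1/3)·(-2) + (2/3)·3 = 4/3.
The column player minimizes the row player's payoff; the smallest is 4/3, so the best response is Right.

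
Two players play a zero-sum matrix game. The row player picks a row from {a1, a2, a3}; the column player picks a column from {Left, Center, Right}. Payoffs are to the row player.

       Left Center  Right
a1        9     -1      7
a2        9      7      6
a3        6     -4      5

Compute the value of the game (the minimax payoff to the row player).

Row minima: a1 → -1, a2 → 6, a3 → -4; maximin = 6.
Column maxima: Left → 9, Center → 7, Right → 7; minimax = 7.
6 ≠ 7, so there is no saddle point; optimal play is mixed.
a3 is strictly dominated by a1, so the row player never plays it.
Left is strictly dominated by Center (it gives the row player strictly more in every row), so the column player never plays it.
On the remaining 2×2 (a1, a2 vs Center, Right):
Let the row player play a1 with probability p. Expected payoff against Center: (-1)p + 7(1−p) = −8p + 7; against Right: 7p + 6(1−p) = p + 6.
Setting these equal: −8p + 7 = p + 6 ⇒ −9p = -1 ⇒ p = 1/9, and the value is (-8)·(1/9) + 7 = 55/9.
For the column player: with q = P(Center), equating a1's and a2's payoffs gives −8q + 7 = q + 6 ⇒ q = 1/9.

55/9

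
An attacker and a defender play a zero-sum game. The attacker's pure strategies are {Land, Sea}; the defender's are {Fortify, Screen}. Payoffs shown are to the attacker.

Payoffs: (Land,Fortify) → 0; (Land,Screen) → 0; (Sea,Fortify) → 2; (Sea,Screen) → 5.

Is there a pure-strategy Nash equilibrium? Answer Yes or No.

Row minima: Land → 0, Sea → 2; maximin = 2.
Column maxima: Fortify → 2, Screen → 5; minimax = 2.
maximin = minimax = 2, so a saddle point exists.

Yes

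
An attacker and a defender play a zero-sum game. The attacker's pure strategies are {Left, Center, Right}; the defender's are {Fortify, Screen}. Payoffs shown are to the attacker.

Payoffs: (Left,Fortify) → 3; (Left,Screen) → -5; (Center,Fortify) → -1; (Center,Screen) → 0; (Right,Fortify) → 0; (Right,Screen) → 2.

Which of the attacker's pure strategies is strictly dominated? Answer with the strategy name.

Right gives a strictly higher payoff than Center against every column: 0 > -1, 2 > 0.
So Center is strictly dominated and the attacker never plays it.

Center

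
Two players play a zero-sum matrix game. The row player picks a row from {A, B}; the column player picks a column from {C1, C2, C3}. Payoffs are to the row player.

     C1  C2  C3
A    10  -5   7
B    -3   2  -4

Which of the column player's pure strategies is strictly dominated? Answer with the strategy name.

C3 holds the row player's payoff strictly below C1 in every row: 7 < 10, -4 < -3.
So C1 is strictly dominated for the column player.

C1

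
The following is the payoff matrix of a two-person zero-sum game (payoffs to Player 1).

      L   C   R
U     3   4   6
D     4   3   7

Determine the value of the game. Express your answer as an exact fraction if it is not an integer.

7/2

Row minima: U → 3, D → 3; maximin = 3.
Column maxima: L → 4, C → 4, R → 7; minimax = 4.
3 ≠ 4, so there is no saddle point; optimal play is mixed.
R is strictly dominated by L (it gives Player 1 strictly more in every row), so Player 2 never plays it.
On the remaining 2×2 (U, D vs L, C):
Let Player 1 play U with probability p. Expected payoff against L: 3p + 4(1−p) = −p + 4; against C: 4p + 3(1−p) = p + 3.
Setting these equal: −p + 4 = p + 3 ⇒ −2p = -1 ⇒ p = 1/2, and the value is (-1)·(1/2) + 4 = 7/2.
For Player 2: with q = P(L), equating U's and D's payoffs gives −q + 4 = q + 3 ⇒ q = 1/2.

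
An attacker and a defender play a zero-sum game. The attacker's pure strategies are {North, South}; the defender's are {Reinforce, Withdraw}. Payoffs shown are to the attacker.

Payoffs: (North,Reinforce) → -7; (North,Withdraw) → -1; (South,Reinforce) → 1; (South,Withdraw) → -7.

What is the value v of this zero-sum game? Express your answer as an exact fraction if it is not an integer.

Row minima: North → -7, South → -7; maximin = -7.
Column maxima: Reinforce → 1, Withdraw → -1; minimax = -1.
-7 ≠ -1, so there is no saddle point; optimal play is mixed.
Let the attacker play North with probability p. Expected payoff against Reinforce: (-7)p + 1(1−p) = −8p + 1; against Withdraw: (-1)p + (-7)(1−p) = 6p − 7.
Setting these equal: −8p + 1 = 6p − 7 ⇒ −14p = -8 ⇒ p = 4/7, and the value is (-8)·(4/7) + 1 = -25/7.
For the defender: with q = P(Reinforce), equating North's and South's payoffs gives −6q − 1 = 8q − 7 ⇒ q = 3/7.

-25/7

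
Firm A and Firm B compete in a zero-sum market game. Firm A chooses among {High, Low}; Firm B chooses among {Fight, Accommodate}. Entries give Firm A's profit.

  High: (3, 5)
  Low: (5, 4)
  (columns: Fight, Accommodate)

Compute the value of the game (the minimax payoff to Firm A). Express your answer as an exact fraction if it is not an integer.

13/3

Row minima: High → 3, Low → 4; maximin = 4.
Column maxima: Fight → 5, Accommodate → 5; minimax = 5.
4 ≠ 5, so there is no saddle point; optimal play is mixed.
Let Firm A play High with probability p. Expected payoff against Fight: 3p + 5(1−p) = −2p + 5; against Accommodate: 5p + 4(1−p) = p + 4.
Setting these equal: −2p + 5 = p + 4 ⇒ −3p = -1 ⇒ p = 1/3, and the value is (-2)·(1/3) + 5 = 13/3.
For Firm B: with q = P(Fight), equating High's and Low's payoffs gives −2q + 5 = q + 4 ⇒ q = 1/3.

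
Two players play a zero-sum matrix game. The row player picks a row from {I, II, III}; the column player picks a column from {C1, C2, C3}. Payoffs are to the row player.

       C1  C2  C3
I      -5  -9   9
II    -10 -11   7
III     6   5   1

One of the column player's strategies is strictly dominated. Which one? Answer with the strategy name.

C2 holds the row player's payoff strictly below C1 in every row: -9 < -5, -11 < -10, 5 < 6.
So C1 is strictly dominated for the column player.

C1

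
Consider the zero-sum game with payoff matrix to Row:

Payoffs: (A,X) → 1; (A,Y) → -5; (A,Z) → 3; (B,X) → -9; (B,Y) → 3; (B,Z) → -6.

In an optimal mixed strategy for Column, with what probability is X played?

Row minima: A → -5, B → -9; maximin = -5.
Column maxima: X → 1, Y → 3, Z → 3; minimax = 1.
-5 ≠ 1, so there is no saddle point; optimal play is mixed.
Z is strictly dominated by X (it gives Row strictly more in every row), so Column never plays it.
On the remaining 2×2 (A, B vs X, Y):
Let Row play A with probability p. Expected payoff against X: 1p + (-9)(1−p) = 10p − 9; against Y: (-5)p + 3(1−p) = −8p + 3.
Setting these equal: 10p − 9 = −8p + 3 ⇒ 18p = 12 ⇒ p = 2/3, and the value is (10)·(2/3) − 9 = -7/3.
For Column: with q = P(X), equating A's and B's payoffs gives 6q − 5 = −12q + 3 ⇒ q = 4/9.

4/9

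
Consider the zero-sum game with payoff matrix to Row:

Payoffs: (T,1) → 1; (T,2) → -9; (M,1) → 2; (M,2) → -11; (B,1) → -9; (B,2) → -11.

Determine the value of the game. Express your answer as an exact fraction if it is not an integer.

-9

Row minima: T → -9, M → -11, B → -11; maximin = -9.
Column maxima: 1 → 2, 2 → -9; minimax = -9.
Since maximin = minimax = -9, there is a saddle point and the value is -9.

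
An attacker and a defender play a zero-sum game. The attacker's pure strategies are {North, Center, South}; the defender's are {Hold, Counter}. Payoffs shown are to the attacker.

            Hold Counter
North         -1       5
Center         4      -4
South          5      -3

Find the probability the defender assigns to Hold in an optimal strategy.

Row minima: North → -1, Center → -4, South → -3; maximin = -1.
Column maxima: Hold → 5, Counter → 5; minimax = 5.
-1 ≠ 5, so there is no saddle point; optimal play is mixed.
Center is strictly dominated by South, so the attacker never plays it.
On the remaining 2×2 (North, South vs Hold, Counter):
Let the attacker play North with probability p. Expected payoff against Hold: (-1)p + 5(1−p) = −6p + 5; against Counter: 5p + (-3)(1−p) = 8p − 3.
Setting these equal: −6p + 5 = 8p − 3 ⇒ −14p = -8 ⇒ p = 4/7, and the value is (-6)·(4/7) + 5 = 11/7.
For the defender: with q = P(Hold), equating North's and South's payoffs gives −6q + 5 = 8q − 3 ⇒ q = 4/7.

4/7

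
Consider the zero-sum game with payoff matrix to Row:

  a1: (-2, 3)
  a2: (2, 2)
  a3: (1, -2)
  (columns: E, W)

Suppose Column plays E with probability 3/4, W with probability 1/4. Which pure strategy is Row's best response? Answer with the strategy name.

Expected payoff of a1: (3/4)·(-2) + (1/4)·3 = -3/4.
Expected payoff of a2: (3/4)·2 + (1/4)·2 = 2.
Expected payoff of a3: (3/4)·1 + (1/4)·(-2) = 1/4.
The largest is 2, so Row's best response is a2.

a2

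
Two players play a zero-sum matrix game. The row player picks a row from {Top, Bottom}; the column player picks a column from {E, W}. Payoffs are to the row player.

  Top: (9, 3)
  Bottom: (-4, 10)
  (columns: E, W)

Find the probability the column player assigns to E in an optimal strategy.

7/20

Row minima: Top → 3, Bottom → -4; maximin = 3.
Column maxima: E → 9, W → 10; minimax = 9.
3 ≠ 9, so there is no saddle point; optimal play is mixed.
Let the row player play Top with probability p. Expected payoff against E: 9p + (-4)(1−p) = 13p − 4; against W: 3p + 10(1−p) = −7p + 10.
Setting these equal: 13p − 4 = −7p + 10 ⇒ 20p = 14 ⇒ p = 7/10, and the value is (13)·(7/10) − 4 = 51/10.
For the column player: with q = P(E), equating Top's and Bottom's payoffs gives 6q + 3 = −14q + 10 ⇒ q = 7/20.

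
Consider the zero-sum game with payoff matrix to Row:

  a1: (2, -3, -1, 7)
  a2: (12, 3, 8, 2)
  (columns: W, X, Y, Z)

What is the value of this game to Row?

Row minima: a1 → -3, a2 → 2; maximin = 2.
Column maxima: W → 12, X → 3, Y → 8, Z → 7; minimax = 3.
2 ≠ 3, so there is no saddle point; optimal play is mixed.
W is strictly dominated by X (it gives Row strictly more in every row), so Column never plays it.
Y is strictly dominated by X (it gives Row strictly more in every row), so Column never plays it.
On the remaining 2×2 (a1, a2 vs X, Z):
Let Row play a1 with probability p. Expected payoff against X: (-3)p + 3(1−p) = −6p + 3; against Z: 7p + 2(1−p) = 5p + 2.
Setting these equal: −6p + 3 = 5p + 2 ⇒ −11p = -1 ⇒ p = 1/11, and the value is (-6)·(1/11) + 3 = 27/11.
For Column: with q = P(X), equating a1's and a2's payoffs gives −10q + 7 = q + 2 ⇒ q = 5/11.

27/11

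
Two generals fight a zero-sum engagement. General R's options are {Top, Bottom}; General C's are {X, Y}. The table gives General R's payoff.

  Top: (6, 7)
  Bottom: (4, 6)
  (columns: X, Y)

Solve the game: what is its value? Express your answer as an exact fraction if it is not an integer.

6

Row minima: Top → 6, Bottom → 4; maximin = 6.
Column maxima: X → 6, Y → 7; minimax = 6.
Since maximin = minimax = 6, there is a saddle point and the value is 6.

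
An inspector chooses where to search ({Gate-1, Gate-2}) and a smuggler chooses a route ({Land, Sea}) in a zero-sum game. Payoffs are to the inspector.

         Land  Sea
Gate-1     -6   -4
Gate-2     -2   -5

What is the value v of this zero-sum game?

-22/5

Row minima: Gate-1 → -6, Gate-2 → -5; maximin = -5.
Column maxima: Land → -2, Sea → -4; minimax = -4.
-5 ≠ -4, so there is no saddle point; optimal play is mixed.
Let the inspector play Gate-1 with probability p. Expected payoff against Land: (-6)p + (-2)(1−p) = −4p − 2; against Sea: (-4)p + (-5)(1−p) = p − 5.
Setting these equal: −4p − 2 = p − 5 ⇒ −5p = -3 ⇒ p = 3/5, and the value is (-4)·(3/5) − 2 = -22/5.
For the smuggler: with q = P(Land), equating Gate-1's and Gate-2's payoffs gives −2q − 4 = 3q − 5 ⇒ q = 1/5.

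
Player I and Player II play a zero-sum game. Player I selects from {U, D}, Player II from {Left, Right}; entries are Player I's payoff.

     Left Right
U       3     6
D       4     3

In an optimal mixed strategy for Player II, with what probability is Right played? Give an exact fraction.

Row minima: U → 3, D → 3; maximin = 3.
Column maxima: Left → 4, Right → 6; minimax = 4.
3 ≠ 4, so there is no saddle point; optimal play is mixed.
Let Player I play U with probability p. Expected payoff against Left: 3p + 4(1−p) = −p + 4; against Right: 6p + 3(1−p) = 3p + 3.
Setting these equal: −p + 4 = 3p + 3 ⇒ −4p = -1 ⇒ p = 1/4, and the value is (-1)·(1/4) + 4 = 15/4.
For Player II: with q = P(Left), equating U's and D's payoffs gives −3q + 6 = q + 3 ⇒ q = 3/4.

1/4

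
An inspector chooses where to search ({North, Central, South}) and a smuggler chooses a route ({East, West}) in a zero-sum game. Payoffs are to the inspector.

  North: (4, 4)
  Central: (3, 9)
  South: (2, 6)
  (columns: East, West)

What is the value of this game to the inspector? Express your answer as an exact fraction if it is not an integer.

Row minima: North → 4, Central → 3, South → 2; maximin = 4.
Column maxima: East → 4, West → 9; minimax = 4.
Since maximin = minimax = 4, there is a saddle point and the value is 4.

4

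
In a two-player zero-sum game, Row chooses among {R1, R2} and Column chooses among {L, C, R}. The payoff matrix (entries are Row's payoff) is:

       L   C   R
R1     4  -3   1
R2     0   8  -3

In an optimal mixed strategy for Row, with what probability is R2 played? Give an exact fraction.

Row minima: R1 → -3, R2 → -3; maximin = -3.
Column maxima: L → 4, C → 8, R → 1; minimax = 1.
-3 ≠ 1, so there is no saddle point; optimal play is mixed.
L is strictly dominated by R (it gives Row strictly more in every row), so Column never plays it.
On the remaining 2×2 (R1, R2 vs C, R):
Let Row play R1 with probability p. Expected payoff against C: (-3)p + 8(1−p) = −11p + 8; against R: 1p + (-3)(1−p) = 4p − 3.
Setting these equal: −11p + 8 = 4p − 3 ⇒ −15p = -11 ⇒ p = 11/15, and the value is (-11)·(11/15) + 8 = -1/15.
For Column: with q = P(C), equating R1's and R2's payoffs gives −4q + 1 = 11q − 3 ⇒ q = 4/15.

4/15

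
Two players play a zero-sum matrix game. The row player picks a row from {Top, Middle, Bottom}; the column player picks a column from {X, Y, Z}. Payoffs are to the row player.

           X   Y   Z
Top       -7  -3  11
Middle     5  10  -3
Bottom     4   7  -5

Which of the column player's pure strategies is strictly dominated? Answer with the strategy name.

X holds the row player's payoff strictly below Y in every row: -7 < -3, 5 < 10, 4 < 7.
So Y is strictly dominated for the column player.

Y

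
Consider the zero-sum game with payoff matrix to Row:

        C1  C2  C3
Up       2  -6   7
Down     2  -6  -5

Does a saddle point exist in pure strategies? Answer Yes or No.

Row minima: Up → -6, Down → -6; maximin = -6.
Column maxima: C1 → 2, C2 → -6, C3 → 7; minimax = -6.
maximin = minimax = -6, so a saddle point exists.

Yes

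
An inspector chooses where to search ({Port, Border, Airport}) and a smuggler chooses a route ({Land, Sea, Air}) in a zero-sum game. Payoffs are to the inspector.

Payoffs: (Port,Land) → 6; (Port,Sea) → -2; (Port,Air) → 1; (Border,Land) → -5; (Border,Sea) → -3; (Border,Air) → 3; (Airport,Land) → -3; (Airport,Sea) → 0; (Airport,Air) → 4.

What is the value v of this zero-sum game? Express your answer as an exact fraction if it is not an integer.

-6/11

Row minima: Port → -2, Border → -5, Airport → -3; maximin = -2.
Column maxima: Land → 6, Sea → 0, Air → 4; minimax = 0.
-2 ≠ 0, so there is no saddle point; optimal play is mixed.
Border is strictly dominated by Airport, so the inspector never plays it.
Air is strictly dominated by Sea (it gives the inspector strictly more in every row), so the smuggler never plays it.
On the remaining 2×2 (Port, Airport vs Land, Sea):
Let the inspector play Port with probability p. Expected payoff against Land: 6p + (-3)(1−p) = 9p − 3; against Sea: (-2)p + 0(1−p) = −2p.
Setting these equal: 9p − 3 = −2p ⇒ 11p = 3 ⇒ p = 3/11, and the value is (9)·(3/11) − 3 = -6/11.
For the smuggler: with q = P(Land), equating Port's and Airport's payoffs gives 8q − 2 = −3q ⇒ q = 2/11.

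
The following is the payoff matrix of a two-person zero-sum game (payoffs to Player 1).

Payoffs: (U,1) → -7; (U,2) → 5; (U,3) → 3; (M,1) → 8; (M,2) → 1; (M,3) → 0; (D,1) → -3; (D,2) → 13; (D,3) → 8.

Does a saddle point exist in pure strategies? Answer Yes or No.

No

Row minima: U → -7, M → 0, D → -3; maximin = 0.
Column maxima: 1 → 8, 2 → 13, 3 → 8; minimax = 8.
0 ≠ 8, so no pure-strategy equilibrium exists.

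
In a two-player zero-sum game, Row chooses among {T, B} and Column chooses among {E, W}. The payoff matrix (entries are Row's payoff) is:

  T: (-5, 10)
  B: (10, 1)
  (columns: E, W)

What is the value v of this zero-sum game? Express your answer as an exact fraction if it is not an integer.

35/8

Row minima: T → -5, B → 1; maximin = 1.
Column maxima: E → 10, W → 10; minimax = 10.
1 ≠ 10, so there is no saddle point; optimal play is mixed.
Let Row play T with probability p. Expected payoff against E: (-5)p + 10(1−p) = −15p + 10; against W: 10p + 1(1−p) = 9p + 1.
Setting these equal: −15p + 10 = 9p + 1 ⇒ −24p = -9 ⇒ p = 3/8, and the value is (-15)·(3/8) + 10 = 35/8.
For Column: with q = P(E), equating T's and B's payoffs gives −15q + 10 = 9q + 1 ⇒ q = 3/8.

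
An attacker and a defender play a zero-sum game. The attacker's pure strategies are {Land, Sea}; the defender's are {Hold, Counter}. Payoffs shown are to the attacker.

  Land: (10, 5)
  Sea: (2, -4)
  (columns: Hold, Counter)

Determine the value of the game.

5

Row minima: Land → 5, Sea → -4; maximin = 5.
Column maxima: Hold → 10, Counter → 5; minimax = 5.
Since maximin = minimax = 5, there is a saddle point and the value is 5.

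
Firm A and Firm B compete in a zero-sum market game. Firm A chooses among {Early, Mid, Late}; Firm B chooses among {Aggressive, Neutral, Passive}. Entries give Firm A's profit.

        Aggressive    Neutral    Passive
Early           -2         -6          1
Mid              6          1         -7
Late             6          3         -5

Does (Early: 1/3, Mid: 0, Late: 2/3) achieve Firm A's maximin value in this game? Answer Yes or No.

No

Against Aggressive this mix gives (1/3)·(-2) + (2/3)·6 = 10/3.
Against Neutral this mix gives (1/3)·(-6) + (2/3)·3 = 0.
Against Passive this mix gives (1/3)·1 + (2/3)·(-5) = -3.
Firm B will play Passive, holding Firm A to -3. Shifting weight toward the row that does better against Passive would raise this floor (the equalizing mix achieves -9/5 against both Passive and Neutral), so the proposed strategy is not optimal.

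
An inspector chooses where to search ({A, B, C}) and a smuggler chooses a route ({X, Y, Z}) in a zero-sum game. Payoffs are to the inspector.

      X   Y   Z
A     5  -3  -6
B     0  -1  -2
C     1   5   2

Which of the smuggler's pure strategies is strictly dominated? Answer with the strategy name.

Y

Z holds the inspector's payoff strictly below Y in every row: -6 < -3, -2 < -1, 2 < 5.
So Y is strictly dominated for the smuggler.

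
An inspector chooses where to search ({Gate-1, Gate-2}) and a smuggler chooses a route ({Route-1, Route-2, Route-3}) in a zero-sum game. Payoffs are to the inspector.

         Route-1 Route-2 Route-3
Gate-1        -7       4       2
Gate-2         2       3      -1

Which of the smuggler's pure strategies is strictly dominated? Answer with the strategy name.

Route-2

Route-1 holds the inspector's payoff strictly below Route-2 in every row: -7 < 4, 2 < 3.
So Route-2 is strictly dominated for the smuggler.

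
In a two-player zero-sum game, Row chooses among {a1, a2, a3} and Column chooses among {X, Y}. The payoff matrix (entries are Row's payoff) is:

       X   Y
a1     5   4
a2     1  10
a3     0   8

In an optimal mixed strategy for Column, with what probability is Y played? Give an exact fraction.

Row minima: a1 → 4, a2 → 1, a3 → 0; maximin = 4.
Column maxima: X → 5, Y → 10; minimax = 5.
4 ≠ 5, so there is no saddle point; optimal play is mixed.
a3 is strictly dominated by a2, so Row never plays it.
On the remaining 2×2 (a1, a2 vs X, Y):
Let Row play a1 with probability p. Expected payoff against X: 5p + 1(1−p) = 4p + 1; against Y: 4p + 10(1−p) = −6p + 10.
Setting these equal: 4p + 1 = −6p + 10 ⇒ 10p = 9 ⇒ p = 9/10, and the value is (4)·(9/10) + 1 = 23/5.
For Column: with q = P(X), equating a1's and a2's payoffs gives q + 4 = −9q + 10 ⇒ q = 3/5.

2/5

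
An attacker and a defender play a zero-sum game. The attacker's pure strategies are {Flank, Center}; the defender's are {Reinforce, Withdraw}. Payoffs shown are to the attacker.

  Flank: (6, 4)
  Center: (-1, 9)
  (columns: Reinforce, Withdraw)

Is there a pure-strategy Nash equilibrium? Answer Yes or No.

No

Row minima: Flank → 4, Center → -1; maximin = 4.
Column maxima: Reinforce → 6, Withdraw → 9; minimax = 6.
4 ≠ 6, so no pure-strategy equilibrium exists.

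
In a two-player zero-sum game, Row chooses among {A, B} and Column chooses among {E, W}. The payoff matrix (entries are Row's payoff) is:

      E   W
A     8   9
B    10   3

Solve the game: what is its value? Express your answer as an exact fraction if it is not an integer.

33/4

Row minima: A → 8, B → 3; maximin = 8.
Column maxima: E → 10, W → 9; minimax = 9.
8 ≠ 9, so there is no saddle point; optimal play is mixed.
Let Row play A with probability p. Expected payoff against E: 8p + 10(1−p) = −2p + 10; against W: 9p + 3(1−p) = 6p + 3.
Setting these equal: −2p + 10 = 6p + 3 ⇒ −8p = -7 ⇒ p = 7/8, and the value is (-2)·(7/8) + 10 = 33/4.
For Column: with q = P(E), equating A's and B's payoffs gives −q + 9 = 7q + 3 ⇒ q = 3/4.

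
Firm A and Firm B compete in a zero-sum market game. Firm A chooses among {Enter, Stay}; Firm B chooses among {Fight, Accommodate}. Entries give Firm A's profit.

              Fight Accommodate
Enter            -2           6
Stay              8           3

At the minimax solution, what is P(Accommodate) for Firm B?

10/13

Row minima: Enter → -2, Stay → 3; maximin = 3.
Column maxima: Fight → 8, Accommodate → 6; minimax = 6.
3 ≠ 6, so there is no saddle point; optimal play is mixed.
Let Firm A play Enter with probability p. Expected payoff against Fight: (-2)p + 8(1−p) = −10p + 8; against Accommodate: 6p + 3(1−p) = 3p + 3.
Setting these equal: −10p + 8 = 3p + 3 ⇒ −13p = -5 ⇒ p = 5/13, and the value is (-10)·(5/13) + 8 = 54/13.
For Firm B: with q = P(Fight), equating Enter's and Stay's payoffs gives −8q + 6 = 5q + 3 ⇒ q = 3/13.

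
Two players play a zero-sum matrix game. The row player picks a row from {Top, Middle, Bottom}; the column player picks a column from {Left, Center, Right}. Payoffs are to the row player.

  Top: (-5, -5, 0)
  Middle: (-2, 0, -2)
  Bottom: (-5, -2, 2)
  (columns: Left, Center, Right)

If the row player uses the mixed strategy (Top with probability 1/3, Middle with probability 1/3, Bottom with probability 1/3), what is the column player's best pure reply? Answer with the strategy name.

Left

If the column player plays Left, the row player's expected payoff is (1/3)·(-5) + (1/3)·(-2) + (1/3)·(-5) = -4.
If the column player plays Center, the row player's expected payoff is (1/3)·(-5) + (1/3)·0 + (1/3)·(-2) = -7/3.
If the column player plays Right, the row player's expected payoff is (1/3)·0 + (1/3)·(-2) + (1/3)·2 = 0.
The column player minimizes the row player's payoff; the smallest is -4, so the best response is Left.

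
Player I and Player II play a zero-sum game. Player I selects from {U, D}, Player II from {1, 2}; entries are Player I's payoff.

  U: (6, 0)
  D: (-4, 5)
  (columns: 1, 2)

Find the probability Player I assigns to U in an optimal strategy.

3/5

Row minima: U → 0, D → -4; maximin = 0.
Column maxima: 1 → 6, 2 → 5; minimax = 5.
0 ≠ 5, so there is no saddle point; optimal play is mixed.
Let Player I play U with probability p. Expected payoff against 1: 6p + (-4)(1−p) = 10p − 4; against 2: 0p + 5(1−p) = −5p + 5.
Setting these equal: 10p − 4 = −5p + 5 ⇒ 15p = 9 ⇒ p = 3/5, and the value is (10)·(3/5) − 4 = 2.
For Player II: with q = P(1), equating U's and D's payoffs gives 6q = −9q + 5 ⇒ q = 1/3.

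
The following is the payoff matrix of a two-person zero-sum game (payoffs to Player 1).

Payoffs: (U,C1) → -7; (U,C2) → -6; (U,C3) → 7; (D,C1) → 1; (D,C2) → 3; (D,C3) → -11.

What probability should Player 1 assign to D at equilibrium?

7/13

Row minima: U → -7, D → -11; maximin = -7.
Column maxima: C1 → 1, C2 → 3, C3 → 7; minimax = 1.
-7 ≠ 1, so there is no saddle point; optimal play is mixed.
C2 is strictly dominated by C1 (it gives Player 1 strictly more in every row), so Player 2 never plays it.
On the remaining 2×2 (U, D vs C1, C3):
Let Player 1 play U with probability p. Expected payoff against C1: (-7)p + 1(1−p) = −8p + 1; against C3: 7p + (-11)(1−p) = 18p − 11.
Setting these equal: −8p + 1 = 18p − 11 ⇒ −26p = -12 ⇒ p = 6/13, and the value is (-8)·(6/13) + 1 = -35/13.
For Player 2: with q = P(C1), equating U's and D's payoffs gives −14q + 7 = 12q − 11 ⇒ q = 9/13.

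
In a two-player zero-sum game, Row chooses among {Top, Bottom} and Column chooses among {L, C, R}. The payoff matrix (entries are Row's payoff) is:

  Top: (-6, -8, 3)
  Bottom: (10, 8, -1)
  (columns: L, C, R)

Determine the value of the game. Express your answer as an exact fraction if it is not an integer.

Row minima: Top → -8, Bottom → -1; maximin = -1.
Column maxima: L → 10, C → 8, R → 3; minimax = 3.
-1 ≠ 3, so there is no saddle point; optimal play is mixed.
L is strictly dominated by C (it gives Row strictly more in every row), so Column never plays it.
On the remaining 2×2 (Top, Bottom vs C, R):
Let Row play Top with probability p. Expected payoff against C: (-8)p + 8(1−p) = −16p + 8; against R: 3p + (-1)(1−p) = 4p − 1.
Setting these equal: −16p + 8 = 4p − 1 ⇒ −20p = -9 ⇒ p = 9/20, and the value is (-16)·(9/20) + 8 = 4/5.
For Column: with q = P(C), equating Top's and Bottom's payoffs gives −11q + 3 = 9q − 1 ⇒ q = 1/5.

4/5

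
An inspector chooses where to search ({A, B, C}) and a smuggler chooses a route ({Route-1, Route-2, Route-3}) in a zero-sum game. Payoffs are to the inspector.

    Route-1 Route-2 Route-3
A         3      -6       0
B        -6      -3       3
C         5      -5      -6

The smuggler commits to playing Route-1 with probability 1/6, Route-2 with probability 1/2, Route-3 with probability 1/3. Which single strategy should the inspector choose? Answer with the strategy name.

Expected payoff of A: (1/6)·3 + (1/2)·(-6) + (1/3)·0 = -5/2.
Expected payoff of B: (1/6)·(-6) + (1/2)·(-3) + (1/3)·3 = -3/2.
Expected payoff of C: (1/6)·5 + (1/2)·(-5) + (1/3)·(-6) = -11/3.
The largest is -3/2, so the inspector's best response is B.

B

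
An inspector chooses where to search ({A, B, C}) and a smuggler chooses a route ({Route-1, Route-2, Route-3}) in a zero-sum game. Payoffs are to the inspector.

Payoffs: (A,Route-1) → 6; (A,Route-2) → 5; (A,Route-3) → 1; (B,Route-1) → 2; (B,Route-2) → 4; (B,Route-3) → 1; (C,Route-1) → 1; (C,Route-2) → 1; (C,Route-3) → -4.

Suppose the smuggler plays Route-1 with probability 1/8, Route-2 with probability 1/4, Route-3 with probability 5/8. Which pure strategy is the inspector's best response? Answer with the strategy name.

A

Expected payoff of A: (1/8)·6 + (1/4)·5 + (5/8)·1 = 21/8.
Expected payoff of B: (1/8)·2 + (1/4)·4 + (5/8)·1 = 15/8.
Expected payoff of C: (1/8)·1 + (1/4)·1 + (5/8)·(-4) = -17/8.
The largest is 21/8, so the inspector's best response is A.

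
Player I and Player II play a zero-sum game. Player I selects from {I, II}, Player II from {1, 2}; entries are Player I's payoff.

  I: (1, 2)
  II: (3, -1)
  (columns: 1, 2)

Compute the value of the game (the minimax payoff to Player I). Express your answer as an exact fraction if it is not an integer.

Row minima: I → 1, II → -1; maximin = 1.
Column maxima: 1 → 3, 2 → 2; minimax = 2.
1 ≠ 2, so there is no saddle point; optimal play is mixed.
Let Player I play I with probability p. Expected payoff against 1: 1p + 3(1−p) = −2p + 3; against 2: 2p + (-1)(1−p) = 3p − 1.
Setting these equal: −2p + 3 = 3p − 1 ⇒ −5p = -4 ⇒ p = 4/5, and the value is (-2)·(4/5) + 3 = 7/5.
For Player II: with q = P(1), equating I's and II's payoffs gives −q + 2 = 4q − 1 ⇒ q = 3/5.

7/5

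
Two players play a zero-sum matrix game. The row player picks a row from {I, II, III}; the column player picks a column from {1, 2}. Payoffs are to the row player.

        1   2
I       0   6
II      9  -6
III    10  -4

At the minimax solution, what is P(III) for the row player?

3/10

Row minima: I → 0, II → -6, III → -4; maximin = 0.
Column maxima: 1 → 10, 2 → 6; minimax = 6.
0 ≠ 6, so there is no saddle point; optimal play is mixed.
II is strictly dominated by III, so the row player never plays it.
On the remaining 2×2 (I, III vs 1, 2):
Let the row player play I with probability p. Expected payoff against 1: 0p + 10(1−p) = −10p + 10; against 2: 6p + (-4)(1−p) = 10p − 4.
Setting these equal: −10p + 10 = 10p − 4 ⇒ −20p = -14 ⇒ p = 7/10, and the value is (-10)·(7/10) + 10 = 3.
For the column player: with q = P(1), equating I's and III's payoffs gives −6q + 6 = 14q − 4 ⇒ q = 1/2.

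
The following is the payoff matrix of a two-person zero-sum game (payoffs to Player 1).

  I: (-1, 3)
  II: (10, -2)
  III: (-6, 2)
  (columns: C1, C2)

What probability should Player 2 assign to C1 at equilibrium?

Row minima: I → -1, II → -2, III → -6; maximin = -1.
Column maxima: C1 → 10, C2 → 3; minimax = 3.
-1 ≠ 3, so there is no saddle point; optimal play is mixed.
III is strictly dominated by I, so Player 1 never plays it.
On the remaining 2×2 (I, II vs C1, C2):
Let Player 1 play I with probability p. Expected payoff against C1: (-1)p + 10(1−p) = −11p + 10; against C2: 3p + (-2)(1−p) = 5p − 2.
Setting these equal: −11p + 10 = 5p − 2 ⇒ −16p = -12 ⇒ p = 3/4, and the value is (-11)·(3/4) + 10 = 7/4.
For Player 2: with q = P(C1), equating I's and II's payoffs gives −4q + 3 = 12q − 2 ⇒ q = 5/16.

5/16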